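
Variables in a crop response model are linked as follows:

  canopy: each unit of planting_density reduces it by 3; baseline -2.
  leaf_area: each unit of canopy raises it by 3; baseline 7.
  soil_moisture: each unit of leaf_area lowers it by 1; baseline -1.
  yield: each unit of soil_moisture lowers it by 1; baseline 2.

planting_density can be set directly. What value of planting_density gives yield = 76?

Substituting into the leaf_area equation gives leaf_area = -9*planting_density + 1.
Substituting into the soil_moisture equation gives soil_moisture = 9*planting_density - 2.
Substituting into the yield equation gives yield = -9*planting_density + 4.
Solve -9*planting_density + 4 = 76: planting_density = (76 - 4) / -9 = -8.

planting_density = -8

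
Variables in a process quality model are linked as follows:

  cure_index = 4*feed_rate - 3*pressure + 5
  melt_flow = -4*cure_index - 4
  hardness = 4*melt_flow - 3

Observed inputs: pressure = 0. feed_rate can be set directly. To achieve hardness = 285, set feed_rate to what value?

Substituting into the cure_index equation gives cure_index = 4*feed_rate + 5.
This gives melt_flow = -16*feed_rate - 24.
Substituting into the hardness equation gives hardness = -64*feed_rate - 99.
Solve -64*feed_rate - 99 = 285: feed_rate = (285 + 99) / -64 = -6.

feed_rate = -6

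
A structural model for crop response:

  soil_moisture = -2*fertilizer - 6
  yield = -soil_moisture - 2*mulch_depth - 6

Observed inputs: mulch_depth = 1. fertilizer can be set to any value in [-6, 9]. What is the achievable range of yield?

Substituting into the yield equation gives yield = 2*fertilizer - 2.
Linear in fertilizer, so extremes are at the endpoints: fertilizer = -6 gives yield = -14; fertilizer = 9 gives yield = 16.

-14 to 16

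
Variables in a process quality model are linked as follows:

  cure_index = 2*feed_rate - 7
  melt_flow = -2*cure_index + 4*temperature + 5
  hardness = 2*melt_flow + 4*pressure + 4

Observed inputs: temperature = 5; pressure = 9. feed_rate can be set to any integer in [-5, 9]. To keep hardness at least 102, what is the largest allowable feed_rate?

feed_rate = 2

Substituting into the melt_flow equation gives melt_flow = -4*feed_rate + 39.
Substituting into the hardness equation gives hardness = -8*feed_rate + 118.
Require -8*feed_rate + 118 ≥ 102, so feed_rate ≤ 2.
The largest integer in [-5, 9] satisfying this is 2.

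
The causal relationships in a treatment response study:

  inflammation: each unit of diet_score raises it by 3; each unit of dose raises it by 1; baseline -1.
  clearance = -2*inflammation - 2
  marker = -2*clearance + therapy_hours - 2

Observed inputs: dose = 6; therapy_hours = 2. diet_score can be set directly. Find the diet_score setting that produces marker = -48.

Substituting into the inflammation equation gives inflammation = 3*diet_score + 5.
Substituting into the clearance equation gives clearance = -6*diet_score - 12.
Substituting into the marker equation gives marker = 12*diet_score + 24.
Solve 12*diet_score + 24 = -48: diet_score = (-48 - 24) / 12 = -6.

diet_score = -6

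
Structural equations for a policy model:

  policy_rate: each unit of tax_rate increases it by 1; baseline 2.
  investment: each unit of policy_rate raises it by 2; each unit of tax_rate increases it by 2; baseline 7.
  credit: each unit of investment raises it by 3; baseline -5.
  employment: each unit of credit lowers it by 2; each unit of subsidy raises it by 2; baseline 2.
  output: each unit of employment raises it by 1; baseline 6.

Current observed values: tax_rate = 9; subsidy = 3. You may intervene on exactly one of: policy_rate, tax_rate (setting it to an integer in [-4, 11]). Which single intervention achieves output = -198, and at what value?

set policy_rate = 6

Intervening on policy_rate: with other inputs at their observed values, output = -12*policy_rate - 126. Solving for -198 gives policy_rate = 6, within [-4, 11].
Intervening on tax_rate: output = -24*tax_rate - 42. Reaching -198 requires tax_rate = 13/2, not an integer.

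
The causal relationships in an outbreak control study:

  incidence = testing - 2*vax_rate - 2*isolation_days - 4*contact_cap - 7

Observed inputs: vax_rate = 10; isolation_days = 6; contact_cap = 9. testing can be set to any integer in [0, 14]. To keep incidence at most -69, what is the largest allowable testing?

Substituting into the incidence equation gives incidence = testing - 75.
Require testing - 75 ≤ -69, so testing ≤ 6.
The largest integer in [0, 14] satisfying this is 6.

testing = 6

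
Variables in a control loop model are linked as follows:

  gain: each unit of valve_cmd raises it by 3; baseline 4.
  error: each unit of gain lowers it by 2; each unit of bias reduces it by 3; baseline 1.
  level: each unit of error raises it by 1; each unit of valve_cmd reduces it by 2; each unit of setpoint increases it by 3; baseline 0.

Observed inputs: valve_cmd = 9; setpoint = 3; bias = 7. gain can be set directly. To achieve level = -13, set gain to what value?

Intervening on gain fixes its value directly, overriding its dependence on valve_cmd.
Substituting into the error equation gives error = -2*gain - 20.
Substituting into the level equation gives level = -2*gain - 29.
Solve -2*gain - 29 = -13: gain = (-13 + 29) / -2 = -8.

gain = -8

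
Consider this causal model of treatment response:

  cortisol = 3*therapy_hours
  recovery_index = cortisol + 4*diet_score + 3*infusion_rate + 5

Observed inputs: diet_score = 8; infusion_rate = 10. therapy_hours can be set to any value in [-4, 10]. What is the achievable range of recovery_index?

Substituting into the recovery_index equation gives recovery_index = 3*therapy_hours + 67.
Linear in therapy_hours, so extremes are at the endpoints: therapy_hours = -4 gives recovery_index = 55; therapy_hours = 10 gives recovery_index = 97.

55 to 97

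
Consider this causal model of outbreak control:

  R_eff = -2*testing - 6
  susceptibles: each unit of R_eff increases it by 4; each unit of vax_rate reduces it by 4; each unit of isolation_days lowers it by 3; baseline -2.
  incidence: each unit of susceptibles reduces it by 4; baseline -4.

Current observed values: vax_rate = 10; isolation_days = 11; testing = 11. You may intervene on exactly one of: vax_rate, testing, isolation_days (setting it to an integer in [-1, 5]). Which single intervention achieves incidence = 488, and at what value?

set testing = 3

Intervening on vax_rate: incidence = 16*vax_rate + 584. Reaching 488 requires vax_rate = -6, outside [-1, 5].
Intervening on testing: with other inputs at their observed values, incidence = 32*testing + 392. Solving for 488 gives testing = 3, within [-1, 5].
Intervening on isolation_days: incidence = 12*isolation_days + 612. Reaching 488 requires isolation_days = -31/3, not an integer.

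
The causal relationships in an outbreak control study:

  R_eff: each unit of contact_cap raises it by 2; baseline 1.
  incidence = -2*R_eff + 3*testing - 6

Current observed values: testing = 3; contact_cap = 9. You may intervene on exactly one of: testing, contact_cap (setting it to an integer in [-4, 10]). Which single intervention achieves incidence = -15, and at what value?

set contact_cap = 4

Intervening on testing: incidence = 3*testing - 44. Reaching -15 requires testing = 29/3, not an integer.
Intervening on contact_cap: with other inputs at their observed values, incidence = -4*contact_cap + 1. Solving for -15 gives contact_cap = 4, within [-4, 10].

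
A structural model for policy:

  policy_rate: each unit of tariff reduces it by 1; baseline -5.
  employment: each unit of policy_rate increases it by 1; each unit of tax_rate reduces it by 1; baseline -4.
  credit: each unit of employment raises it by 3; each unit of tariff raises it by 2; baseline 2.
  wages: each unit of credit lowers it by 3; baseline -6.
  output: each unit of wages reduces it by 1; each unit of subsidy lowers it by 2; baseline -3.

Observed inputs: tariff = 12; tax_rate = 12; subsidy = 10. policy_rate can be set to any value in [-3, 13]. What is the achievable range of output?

Intervening on policy_rate fixes its value directly, overriding its dependence on tariff.
Substituting into the employment equation gives employment = policy_rate - 16.
This gives credit = 3*policy_rate - 22.
Substituting into the wages equation gives wages = -9*policy_rate + 60.
So output = 9*policy_rate - 83.
Linear in policy_rate, so extremes are at the endpoints: policy_rate = -3 gives output = -110; policy_rate = 13 gives output = 34.

-110 to 34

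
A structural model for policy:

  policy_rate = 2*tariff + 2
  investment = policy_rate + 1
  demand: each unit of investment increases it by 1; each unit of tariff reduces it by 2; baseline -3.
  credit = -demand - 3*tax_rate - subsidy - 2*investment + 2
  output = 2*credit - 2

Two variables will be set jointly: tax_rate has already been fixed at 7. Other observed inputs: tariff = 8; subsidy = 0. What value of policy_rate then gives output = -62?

policy_rate = 9

With tax_rate held at 7:
Intervening on policy_rate fixes its value directly, overriding its dependence on tariff.
Substituting into the demand equation gives demand = policy_rate - 18.
Substituting into the credit equation gives credit = -3*policy_rate - 3.
Substituting into the output equation gives output = -6*policy_rate - 8.
Solve -6*policy_rate - 8 = -62: policy_rate = (-62 + 8) / -6 = 9.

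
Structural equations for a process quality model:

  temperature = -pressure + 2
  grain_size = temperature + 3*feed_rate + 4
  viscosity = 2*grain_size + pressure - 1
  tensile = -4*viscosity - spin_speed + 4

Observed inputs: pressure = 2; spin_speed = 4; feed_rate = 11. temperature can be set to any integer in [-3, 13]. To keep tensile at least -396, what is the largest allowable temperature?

temperature = 12

Intervening on temperature fixes its value directly, overriding its dependence on pressure.
Substituting into the grain_size equation gives grain_size = temperature + 37.
This gives viscosity = 2*temperature + 75.
Substituting into the tensile equation gives tensile = -8*temperature - 300.
Require -8*temperature - 300 ≥ -396, so temperature ≤ 12.
The largest integer in [-3, 13] satisfying this is 12.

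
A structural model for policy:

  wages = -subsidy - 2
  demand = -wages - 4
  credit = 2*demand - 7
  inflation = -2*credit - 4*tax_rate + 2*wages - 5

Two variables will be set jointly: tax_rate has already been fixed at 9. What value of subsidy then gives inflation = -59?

With tax_rate held at 9:
Substituting into the demand equation gives demand = subsidy - 2.
This gives credit = 2*subsidy - 11.
So inflation = -6*subsidy - 23.
Solve -6*subsidy - 23 = -59: subsidy = (-59 + 23) / -6 = 6.

subsidy = 6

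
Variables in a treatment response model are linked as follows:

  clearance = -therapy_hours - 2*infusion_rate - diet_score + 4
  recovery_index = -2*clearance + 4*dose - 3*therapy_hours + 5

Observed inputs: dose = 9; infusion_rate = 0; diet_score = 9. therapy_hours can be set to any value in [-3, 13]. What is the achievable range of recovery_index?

38 to 54

Substituting into the clearance equation gives clearance = -therapy_hours - 5.
recovery_index becomes -therapy_hours + 51.
Linear in therapy_hours, so extremes are at the endpoints: therapy_hours = -3 gives recovery_index = 54; therapy_hours = 13 gives recovery_index = 38.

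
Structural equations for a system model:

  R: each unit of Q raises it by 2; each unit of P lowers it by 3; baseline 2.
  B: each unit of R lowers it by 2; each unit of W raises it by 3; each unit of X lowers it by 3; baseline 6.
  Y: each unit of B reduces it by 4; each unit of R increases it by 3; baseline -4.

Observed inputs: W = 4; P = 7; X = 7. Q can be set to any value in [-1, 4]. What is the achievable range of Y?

-223 to -113

Substituting into the R equation gives R = 2*Q - 19.
Substituting into the B equation gives B = -4*Q + 35.
Substituting into the Y equation gives Y = 22*Q - 201.
Linear in Q, so extremes are at the endpoints: Q = -1 gives Y = -223; Q = 4 gives Y = -113.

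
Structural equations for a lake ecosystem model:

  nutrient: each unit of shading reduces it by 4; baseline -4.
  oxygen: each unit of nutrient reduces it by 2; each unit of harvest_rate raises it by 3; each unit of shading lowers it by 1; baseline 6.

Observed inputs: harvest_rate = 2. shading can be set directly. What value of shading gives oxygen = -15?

Substituting into the oxygen equation gives oxygen = 7*shading + 20.
Solve 7*shading + 20 = -15: shading = (-15 - 20) / 7 = -5.

shading = -5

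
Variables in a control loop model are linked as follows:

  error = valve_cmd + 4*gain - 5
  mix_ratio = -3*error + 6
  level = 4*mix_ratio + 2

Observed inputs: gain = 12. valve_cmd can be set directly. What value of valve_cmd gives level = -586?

valve_cmd = 8

Substituting into the error equation gives error = valve_cmd + 43.
So mix_ratio = -3*valve_cmd - 123.
Substituting into the level equation gives level = -12*valve_cmd - 490.
Solve -12*valve_cmd - 490 = -586: valve_cmd = (-586 + 490) / -12 = 8.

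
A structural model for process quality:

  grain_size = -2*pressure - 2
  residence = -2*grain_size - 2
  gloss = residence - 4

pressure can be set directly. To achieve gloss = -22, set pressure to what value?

Substituting into the residence equation gives residence = 4*pressure + 2.
So gloss = 4*pressure - 2.
Solve 4*pressure - 2 = -22: pressure = (-22 + 2) / 4 = -5.

pressure = -5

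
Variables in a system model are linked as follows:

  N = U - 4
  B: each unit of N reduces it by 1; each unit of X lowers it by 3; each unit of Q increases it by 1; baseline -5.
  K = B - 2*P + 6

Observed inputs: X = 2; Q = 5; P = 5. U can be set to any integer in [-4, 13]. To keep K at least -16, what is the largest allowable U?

U = 10

Substituting into the B equation gives B = -U - 2.
So K = -U - 6.
Require -U - 6 ≥ -16, so U ≤ 10.
The largest integer in [-4, 13] satisfying this is 10.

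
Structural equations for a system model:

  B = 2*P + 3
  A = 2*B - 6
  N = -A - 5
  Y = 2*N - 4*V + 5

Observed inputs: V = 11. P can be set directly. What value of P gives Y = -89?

Substituting into the A equation gives A = 4*P.
This gives N = -4*P - 5.
So Y = -8*P - 49.
Solve -8*P - 49 = -89: P = (-89 + 49) / -8 = 5.

P = 5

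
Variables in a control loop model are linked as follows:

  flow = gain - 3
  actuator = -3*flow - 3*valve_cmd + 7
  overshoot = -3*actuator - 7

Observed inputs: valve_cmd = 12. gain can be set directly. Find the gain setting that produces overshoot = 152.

Substituting into the actuator equation gives actuator = -3*gain - 20.
overshoot becomes 9*gain + 53.
Solve 9*gain + 53 = 152: gain = (152 - 53) / 9 = 11.

gain = 11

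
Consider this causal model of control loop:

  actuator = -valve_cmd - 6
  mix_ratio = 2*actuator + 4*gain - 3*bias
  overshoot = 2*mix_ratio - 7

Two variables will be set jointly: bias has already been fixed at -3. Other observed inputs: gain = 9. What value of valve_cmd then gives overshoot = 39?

With bias held at -3:
Substituting into the mix_ratio equation gives mix_ratio = -2*valve_cmd + 33.
Substituting into the overshoot equation gives overshoot = -4*valve_cmd + 59.
Solve -4*valve_cmd + 59 = 39: valve_cmd = (39 - 59) / -4 = 5.

valve_cmd = 5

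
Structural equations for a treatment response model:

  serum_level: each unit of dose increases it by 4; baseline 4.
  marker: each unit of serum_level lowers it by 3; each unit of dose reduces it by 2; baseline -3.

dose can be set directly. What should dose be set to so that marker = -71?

Substituting into the marker equation gives marker = -14*dose - 15.
Solve -14*dose - 15 = -71: dose = (-71 + 15) / -14 = 4.

dose = 4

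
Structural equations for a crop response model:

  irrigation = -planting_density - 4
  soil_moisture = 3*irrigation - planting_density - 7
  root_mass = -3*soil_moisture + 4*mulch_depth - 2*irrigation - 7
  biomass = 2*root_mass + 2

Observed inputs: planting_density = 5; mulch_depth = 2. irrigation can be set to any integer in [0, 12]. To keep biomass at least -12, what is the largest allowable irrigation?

irrigation = 4

Intervening on irrigation fixes its value directly, overriding its dependence on planting_density.
Substituting into the soil_moisture equation gives soil_moisture = 3*irrigation - 12.
Substituting into the root_mass equation gives root_mass = -11*irrigation + 37.
biomass becomes -22*irrigation + 76.
Require -22*irrigation + 76 ≥ -12, so irrigation ≤ 4.
The largest integer in [0, 12] satisfying this is 4.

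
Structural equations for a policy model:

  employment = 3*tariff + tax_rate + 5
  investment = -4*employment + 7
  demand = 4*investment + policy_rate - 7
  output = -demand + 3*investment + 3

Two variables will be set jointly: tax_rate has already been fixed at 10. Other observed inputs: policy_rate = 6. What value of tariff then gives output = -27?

With tax_rate held at 10:
Substituting into the employment equation gives employment = 3*tariff + 15.
Substituting into the investment equation gives investment = -12*tariff - 53.
So demand = -48*tariff - 213.
Substituting into the output equation gives output = 12*tariff + 57.
Solve 12*tariff + 57 = -27: tariff = (-27 - 57) / 12 = -7.

tariff = -7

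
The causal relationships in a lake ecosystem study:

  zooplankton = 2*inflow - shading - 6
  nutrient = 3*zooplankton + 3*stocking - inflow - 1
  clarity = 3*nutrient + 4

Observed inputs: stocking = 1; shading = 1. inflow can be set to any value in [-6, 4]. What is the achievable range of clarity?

-143 to 7

Substituting into the zooplankton equation gives zooplankton = 2*inflow - 7.
This gives nutrient = 5*inflow - 19.
Substituting into the clarity equation gives clarity = 15*inflow - 53.
Linear in inflow, so extremes are at the endpoints: inflow = -6 gives clarity = -143; inflow = 4 gives clarity = 7.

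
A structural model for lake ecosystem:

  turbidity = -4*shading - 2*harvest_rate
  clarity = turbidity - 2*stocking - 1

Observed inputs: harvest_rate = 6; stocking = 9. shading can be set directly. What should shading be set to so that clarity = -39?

Substituting into the turbidity equation gives turbidity = -4*shading - 12.
Substituting into the clarity equation gives clarity = -4*shading - 31.
Solve -4*shading - 31 = -39: shading = (-39 + 31) / -4 = 2.

shading = 2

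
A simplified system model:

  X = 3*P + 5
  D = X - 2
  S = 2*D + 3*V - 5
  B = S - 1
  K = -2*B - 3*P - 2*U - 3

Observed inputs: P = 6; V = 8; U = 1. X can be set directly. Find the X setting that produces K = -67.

Intervening on X fixes its value directly, overriding its dependence on P.
Substituting into the S equation gives S = 2*X + 15.
Substituting into the B equation gives B = 2*X + 14.
K becomes -4*X - 51.
Solve -4*X - 51 = -67: X = (-67 + 51) / -4 = 4.

X = 4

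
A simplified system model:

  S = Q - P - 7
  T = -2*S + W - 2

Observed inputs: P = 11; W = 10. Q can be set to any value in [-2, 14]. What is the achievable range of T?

16 to 48

Substituting into the S equation gives S = Q - 18.
T becomes -2*Q + 44.
Linear in Q, so extremes are at the endpoints: Q = -2 gives T = 48; Q = 14 gives T = 16.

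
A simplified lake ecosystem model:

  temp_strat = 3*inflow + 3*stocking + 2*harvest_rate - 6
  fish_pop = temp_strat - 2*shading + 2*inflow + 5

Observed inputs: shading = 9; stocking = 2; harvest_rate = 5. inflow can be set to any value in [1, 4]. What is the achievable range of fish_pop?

2 to 17

Substituting into the temp_strat equation gives temp_strat = 3*inflow + 10.
Substituting into the fish_pop equation gives fish_pop = 5*inflow - 3.
Linear in inflow, so extremes are at the endpoints: inflow = 1 gives fish_pop = 2; inflow = 4 gives fish_pop = 17.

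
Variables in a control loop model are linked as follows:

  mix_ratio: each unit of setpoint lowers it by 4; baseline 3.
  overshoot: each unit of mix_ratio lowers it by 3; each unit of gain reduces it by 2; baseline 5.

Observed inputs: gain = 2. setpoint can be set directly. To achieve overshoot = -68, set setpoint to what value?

setpoint = -5

Substituting into the overshoot equation gives overshoot = 12*setpoint - 8.
Solve 12*setpoint - 8 = -68: setpoint = (-68 + 8) / 12 = -5.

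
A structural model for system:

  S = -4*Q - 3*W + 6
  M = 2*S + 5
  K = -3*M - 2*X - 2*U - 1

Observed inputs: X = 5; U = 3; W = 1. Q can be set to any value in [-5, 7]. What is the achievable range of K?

-170 to 118

Substituting into the S equation gives S = -4*Q + 3.
M becomes -8*Q + 11.
K becomes 24*Q - 50.
Linear in Q, so extremes are at the endpoints: Q = -5 gives K = -170; Q = 7 gives K = 118.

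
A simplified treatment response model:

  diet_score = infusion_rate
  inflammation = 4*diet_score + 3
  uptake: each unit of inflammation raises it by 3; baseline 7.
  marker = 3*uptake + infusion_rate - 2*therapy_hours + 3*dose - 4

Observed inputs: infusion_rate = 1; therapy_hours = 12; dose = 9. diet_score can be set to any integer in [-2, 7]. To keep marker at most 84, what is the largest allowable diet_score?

Intervening on diet_score fixes its value directly, overriding its dependence on infusion_rate.
Substituting into the uptake equation gives uptake = 12*diet_score + 16.
Substituting into the marker equation gives marker = 36*diet_score + 48.
Require 36*diet_score + 48 ≤ 84, so diet_score ≤ 1.
The largest integer in [-2, 7] satisfying this is 1.

diet_score = 1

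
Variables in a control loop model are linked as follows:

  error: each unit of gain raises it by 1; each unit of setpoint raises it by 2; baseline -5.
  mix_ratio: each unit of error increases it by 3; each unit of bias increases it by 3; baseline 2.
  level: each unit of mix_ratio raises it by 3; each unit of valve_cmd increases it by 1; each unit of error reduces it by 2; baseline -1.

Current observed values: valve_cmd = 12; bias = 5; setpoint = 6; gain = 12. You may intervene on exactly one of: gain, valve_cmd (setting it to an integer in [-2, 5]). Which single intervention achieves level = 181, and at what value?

set valve_cmd = -2

Intervening on gain: level = 7*gain + 111. Reaching 181 requires gain = 10, outside [-2, 5].
Intervening on valve_cmd: with other inputs at their observed values, level = valve_cmd + 183. Solving for 181 gives valve_cmd = -2, within [-2, 5].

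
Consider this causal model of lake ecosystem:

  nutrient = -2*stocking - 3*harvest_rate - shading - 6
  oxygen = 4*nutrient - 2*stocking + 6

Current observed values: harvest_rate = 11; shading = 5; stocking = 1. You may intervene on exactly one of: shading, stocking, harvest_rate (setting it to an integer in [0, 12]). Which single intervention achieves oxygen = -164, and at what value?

Intervening on shading: with other inputs at their observed values, oxygen = -4*shading - 160. Solving for -164 gives shading = 1, within [0, 12].
Intervening on stocking: oxygen = -10*stocking - 170. Reaching -164 requires stocking = -3/5, not an integer.
Intervening on harvest_rate: oxygen = -12*harvest_rate - 48. Reaching -164 requires harvest_rate = 29/3, not an integer.

set shading = 1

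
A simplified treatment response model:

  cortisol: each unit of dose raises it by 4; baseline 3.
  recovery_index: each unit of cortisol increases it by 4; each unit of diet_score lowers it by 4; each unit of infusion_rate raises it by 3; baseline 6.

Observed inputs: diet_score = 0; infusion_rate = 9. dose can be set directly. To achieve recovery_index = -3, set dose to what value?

Substituting into the recovery_index equation gives recovery_index = 16*dose + 45.
Solve 16*dose + 45 = -3: dose = (-3 - 45) / 16 = -3.

dose = -3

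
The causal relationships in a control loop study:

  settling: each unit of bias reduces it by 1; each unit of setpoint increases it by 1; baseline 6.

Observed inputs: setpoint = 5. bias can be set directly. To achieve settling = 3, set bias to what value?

Substituting into the settling equation gives settling = -bias + 11.
Solve -bias + 11 = 3: bias = (3 - 11) / -1 = 8.

bias = 8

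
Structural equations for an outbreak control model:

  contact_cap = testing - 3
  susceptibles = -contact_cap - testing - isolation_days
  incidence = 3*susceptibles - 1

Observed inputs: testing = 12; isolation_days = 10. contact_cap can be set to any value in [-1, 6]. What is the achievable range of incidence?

Intervening on contact_cap fixes its value directly, overriding its dependence on testing.
Substituting into the susceptibles equation gives susceptibles = -contact_cap - 22.
Substituting into the incidence equation gives incidence = -3*contact_cap - 67.
Linear in contact_cap, so extremes are at the endpoints: contact_cap = -1 gives incidence = -64; contact_cap = 6 gives incidence = -85.

-85 to -64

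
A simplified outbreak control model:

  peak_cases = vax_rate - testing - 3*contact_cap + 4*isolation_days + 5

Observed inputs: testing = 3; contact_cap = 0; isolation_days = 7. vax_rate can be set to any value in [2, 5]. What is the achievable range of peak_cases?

Substituting into the peak_cases equation gives peak_cases = vax_rate + 30.
Linear in vax_rate, so extremes are at the endpoints: vax_rate = 2 gives peak_cases = 32; vax_rate = 5 gives peak_cases = 35.

32 to 35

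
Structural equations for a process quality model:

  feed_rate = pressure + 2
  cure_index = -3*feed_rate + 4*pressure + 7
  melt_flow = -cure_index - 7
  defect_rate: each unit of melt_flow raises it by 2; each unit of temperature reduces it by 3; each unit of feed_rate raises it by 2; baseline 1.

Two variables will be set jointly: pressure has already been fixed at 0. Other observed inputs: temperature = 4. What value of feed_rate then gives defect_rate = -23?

feed_rate = 2

With pressure held at 0:
Intervening on feed_rate fixes its value directly, overriding its dependence on pressure.
Substituting into the cure_index equation gives cure_index = -3*feed_rate + 7.
Substituting into the melt_flow equation gives melt_flow = 3*feed_rate - 14.
Substituting into the defect_rate equation gives defect_rate = 8*feed_rate - 39.
Solve 8*feed_rate - 39 = -23: feed_rate = (-23 + 39) / 8 = 2.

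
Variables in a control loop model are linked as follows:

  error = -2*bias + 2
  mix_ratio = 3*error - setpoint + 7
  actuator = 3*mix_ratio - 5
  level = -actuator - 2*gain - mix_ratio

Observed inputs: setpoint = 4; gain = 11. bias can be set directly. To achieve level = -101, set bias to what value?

bias = -2

Substituting into the mix_ratio equation gives mix_ratio = -6*bias + 9.
Substituting into the actuator equation gives actuator = -18*bias + 22.
Substituting into the level equation gives level = 24*bias - 53.
Solve 24*bias - 53 = -101: bias = (-101 + 53) / 24 = -2.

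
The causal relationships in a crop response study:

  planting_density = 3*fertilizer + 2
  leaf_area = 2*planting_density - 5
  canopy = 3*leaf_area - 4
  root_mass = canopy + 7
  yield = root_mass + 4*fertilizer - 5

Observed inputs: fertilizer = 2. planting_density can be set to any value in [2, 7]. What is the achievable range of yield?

3 to 33

Intervening on planting_density fixes its value directly, overriding its dependence on fertilizer.
Substituting into the canopy equation gives canopy = 6*planting_density - 19.
Substituting into the root_mass equation gives root_mass = 6*planting_density - 12.
Substituting into the yield equation gives yield = 6*planting_density - 9.
Linear in planting_density, so extremes are at the endpoints: planting_density = 2 gives yield = 3; planting_density = 7 gives yield = 33.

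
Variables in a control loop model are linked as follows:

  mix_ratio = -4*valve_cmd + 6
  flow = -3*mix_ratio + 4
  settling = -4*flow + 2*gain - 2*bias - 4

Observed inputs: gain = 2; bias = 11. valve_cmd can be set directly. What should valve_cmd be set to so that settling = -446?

valve_cmd = 10

Substituting into the flow equation gives flow = 12*valve_cmd - 14.
Substituting into the settling equation gives settling = -48*valve_cmd + 34.
Solve -48*valve_cmd + 34 = -446: valve_cmd = (-446 - 34) / -48 = 10.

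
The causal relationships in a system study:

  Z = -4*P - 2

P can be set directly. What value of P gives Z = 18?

Solve -4*P - 2 = 18: P = (18 + 2) / -4 = -5.

P = -5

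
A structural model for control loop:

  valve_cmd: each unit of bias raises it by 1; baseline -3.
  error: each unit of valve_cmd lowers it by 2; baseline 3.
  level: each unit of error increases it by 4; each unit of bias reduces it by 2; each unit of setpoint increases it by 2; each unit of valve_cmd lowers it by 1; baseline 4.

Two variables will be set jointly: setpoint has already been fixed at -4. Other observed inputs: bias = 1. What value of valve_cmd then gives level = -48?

With setpoint held at -4:
Intervening on valve_cmd fixes its value directly, overriding its dependence on bias.
Substituting into the level equation gives level = -9*valve_cmd + 6.
Solve -9*valve_cmd + 6 = -48: valve_cmd = (-48 - 6) / -9 = 6.

valve_cmd = 6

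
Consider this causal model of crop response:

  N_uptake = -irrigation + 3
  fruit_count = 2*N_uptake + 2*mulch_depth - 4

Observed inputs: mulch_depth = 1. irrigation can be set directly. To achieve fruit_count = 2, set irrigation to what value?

irrigation = 1

Substituting into the fruit_count equation gives fruit_count = -2*irrigation + 4.
Solve -2*irrigation + 4 = 2: irrigation = (2 - 4) / -2 = 1.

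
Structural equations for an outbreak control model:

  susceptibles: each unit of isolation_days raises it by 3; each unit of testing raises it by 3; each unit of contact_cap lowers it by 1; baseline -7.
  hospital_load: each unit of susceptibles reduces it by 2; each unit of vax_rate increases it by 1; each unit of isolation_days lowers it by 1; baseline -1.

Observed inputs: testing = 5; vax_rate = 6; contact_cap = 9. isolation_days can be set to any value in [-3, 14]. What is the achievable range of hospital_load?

-91 to 28

Substituting into the susceptibles equation gives susceptibles = 3*isolation_days - 1.
Substituting into the hospital_load equation gives hospital_load = -7*isolation_days + 7.
Linear in isolation_days, so extremes are at the endpoints: isolation_days = -3 gives hospital_load = 28; isolation_days = 14 gives hospital_load = -91.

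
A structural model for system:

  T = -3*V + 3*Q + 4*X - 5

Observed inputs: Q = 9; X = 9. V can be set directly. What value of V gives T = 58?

Substituting into the T equation gives T = -3*V + 58.
Solve -3*V + 58 = 58: V = (58 - 58) / -3 = 0.

V = 0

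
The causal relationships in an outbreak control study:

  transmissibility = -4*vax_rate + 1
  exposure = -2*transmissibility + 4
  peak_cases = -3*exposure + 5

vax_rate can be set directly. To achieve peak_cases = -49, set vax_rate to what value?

Substituting into the exposure equation gives exposure = 8*vax_rate + 2.
Substituting into the peak_cases equation gives peak_cases = -24*vax_rate - 1.
Solve -24*vax_rate - 1 = -49: vax_rate = (-49 + 1) / -24 = 2.

vax_rate = 2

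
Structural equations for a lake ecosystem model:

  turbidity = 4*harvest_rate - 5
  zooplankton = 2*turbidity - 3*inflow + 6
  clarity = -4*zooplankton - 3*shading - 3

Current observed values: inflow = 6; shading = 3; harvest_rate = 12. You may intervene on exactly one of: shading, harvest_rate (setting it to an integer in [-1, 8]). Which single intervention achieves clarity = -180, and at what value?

set harvest_rate = 8

Intervening on shading: clarity = -3*shading - 299. Reaching -180 requires shading = -119/3, not an integer.
Intervening on harvest_rate: with other inputs at their observed values, clarity = -32*harvest_rate + 76. Solving for -180 gives harvest_rate = 8, within [-1, 8].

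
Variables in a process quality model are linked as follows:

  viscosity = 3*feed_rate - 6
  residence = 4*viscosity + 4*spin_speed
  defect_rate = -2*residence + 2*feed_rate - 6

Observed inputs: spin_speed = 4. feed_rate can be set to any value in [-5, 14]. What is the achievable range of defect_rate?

Substituting into the residence equation gives residence = 12*feed_rate - 8.
Substituting into the defect_rate equation gives defect_rate = -22*feed_rate + 10.
Linear in feed_rate, so extremes are at the endpoints: feed_rate = -5 gives defect_rate = 120; feed_rate = 14 gives defect_rate = -298.

-298 to 120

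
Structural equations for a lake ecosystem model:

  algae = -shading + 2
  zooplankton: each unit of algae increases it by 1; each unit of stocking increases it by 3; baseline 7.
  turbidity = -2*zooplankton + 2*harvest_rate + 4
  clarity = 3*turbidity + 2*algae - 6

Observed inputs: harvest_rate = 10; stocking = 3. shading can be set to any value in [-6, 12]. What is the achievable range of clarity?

-62 to 10

Substituting into the zooplankton equation gives zooplankton = -shading + 18.
turbidity becomes 2*shading - 12.
This gives clarity = 4*shading - 38.
Linear in shading, so extremes are at the endpoints: shading = -6 gives clarity = -62; shading = 12 gives clarity = 10.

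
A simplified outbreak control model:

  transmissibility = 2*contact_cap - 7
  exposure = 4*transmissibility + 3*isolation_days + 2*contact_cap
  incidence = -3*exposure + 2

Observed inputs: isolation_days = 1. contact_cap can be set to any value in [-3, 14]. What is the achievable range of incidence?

-343 to 167

Substituting into the exposure equation gives exposure = 10*contact_cap - 25.
This gives incidence = -30*contact_cap + 77.
Linear in contact_cap, so extremes are at the endpoints: contact_cap = -3 gives incidence = 167; contact_cap = 14 gives incidence = -343.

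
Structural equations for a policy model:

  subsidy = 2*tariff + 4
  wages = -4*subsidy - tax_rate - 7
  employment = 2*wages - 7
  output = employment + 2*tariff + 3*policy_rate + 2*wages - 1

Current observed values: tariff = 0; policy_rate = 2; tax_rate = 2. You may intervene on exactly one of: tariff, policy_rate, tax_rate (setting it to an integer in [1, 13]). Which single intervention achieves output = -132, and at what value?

set tariff = 1

Intervening on tariff: with other inputs at their observed values, output = -30*tariff - 102. Solving for -132 gives tariff = 1, within [1, 13].
Intervening on policy_rate: output = 3*policy_rate - 108. Reaching -132 requires policy_rate = -8, outside [1, 13].
Intervening on tax_rate: output = -4*tax_rate - 94. Reaching -132 requires tax_rate = 19/2, not an integer.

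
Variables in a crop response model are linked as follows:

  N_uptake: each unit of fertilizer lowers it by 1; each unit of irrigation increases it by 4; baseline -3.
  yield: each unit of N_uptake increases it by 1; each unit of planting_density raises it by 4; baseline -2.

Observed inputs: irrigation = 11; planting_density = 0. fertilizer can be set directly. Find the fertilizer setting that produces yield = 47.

fertilizer = -8

Substituting into the N_uptake equation gives N_uptake = -fertilizer + 41.
Substituting into the yield equation gives yield = -fertilizer + 39.
Solve -fertilizer + 39 = 47: fertilizer = (47 - 39) / -1 = -8.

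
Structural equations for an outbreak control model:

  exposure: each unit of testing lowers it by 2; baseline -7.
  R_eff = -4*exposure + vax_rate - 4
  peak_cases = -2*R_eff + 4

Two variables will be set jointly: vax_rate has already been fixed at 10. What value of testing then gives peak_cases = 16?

With vax_rate held at 10:
Substituting into the R_eff equation gives R_eff = 8*testing + 34.
So peak_cases = -16*testing - 64.
Solve -16*testing - 64 = 16: testing = (16 + 64) / -16 = -5.

testing = -5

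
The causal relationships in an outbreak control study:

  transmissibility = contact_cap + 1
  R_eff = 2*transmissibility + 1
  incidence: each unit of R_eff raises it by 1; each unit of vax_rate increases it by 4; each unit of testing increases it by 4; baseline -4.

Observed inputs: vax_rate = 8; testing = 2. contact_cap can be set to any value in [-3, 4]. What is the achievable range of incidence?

33 to 47

Substituting into the R_eff equation gives R_eff = 2*contact_cap + 3.
Substituting into the incidence equation gives incidence = 2*contact_cap + 39.
Linear in contact_cap, so extremes are at the endpoints: contact_cap = -3 gives incidence = 33; contact_cap = 4 gives incidence = 47.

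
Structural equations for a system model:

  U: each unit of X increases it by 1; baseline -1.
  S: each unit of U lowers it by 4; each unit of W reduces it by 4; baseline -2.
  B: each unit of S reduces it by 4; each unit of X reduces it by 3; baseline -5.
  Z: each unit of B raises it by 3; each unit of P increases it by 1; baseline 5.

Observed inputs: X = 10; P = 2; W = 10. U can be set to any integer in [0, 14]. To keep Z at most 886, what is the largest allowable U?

U = 10

Intervening on U fixes its value directly, overriding its dependence on X.
Substituting into the S equation gives S = -4*U - 42.
B becomes 16*U + 133.
Substituting into the Z equation gives Z = 48*U + 406.
Require 48*U + 406 ≤ 886, so U ≤ 10.
The largest integer in [0, 14] satisfying this is 10.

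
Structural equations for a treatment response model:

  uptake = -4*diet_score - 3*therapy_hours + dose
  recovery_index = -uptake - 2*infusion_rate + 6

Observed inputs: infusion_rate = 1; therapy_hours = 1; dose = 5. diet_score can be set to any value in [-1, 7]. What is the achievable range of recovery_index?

Substituting into the uptake equation gives uptake = -4*diet_score + 2.
Substituting into the recovery_index equation gives recovery_index = 4*diet_score + 2.
Linear in diet_score, so extremes are at the endpoints: diet_score = -1 gives recovery_index = -2; diet_score = 7 gives recovery_index = 30.

-2 to 30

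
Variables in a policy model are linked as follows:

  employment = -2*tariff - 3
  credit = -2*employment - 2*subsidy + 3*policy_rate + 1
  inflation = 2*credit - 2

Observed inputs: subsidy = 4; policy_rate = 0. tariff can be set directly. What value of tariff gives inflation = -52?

Substituting into the credit equation gives credit = 4*tariff - 1.
Substituting into the inflation equation gives inflation = 8*tariff - 4.
Solve 8*tariff - 4 = -52: tariff = (-52 + 4) / 8 = -6.

tariff = -6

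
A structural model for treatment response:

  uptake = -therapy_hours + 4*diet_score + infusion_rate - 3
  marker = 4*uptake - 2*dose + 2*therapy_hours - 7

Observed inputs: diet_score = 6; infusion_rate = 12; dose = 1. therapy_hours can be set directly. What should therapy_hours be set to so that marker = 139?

therapy_hours = -8

Substituting into the uptake equation gives uptake = -therapy_hours + 33.
marker becomes -2*therapy_hours + 123.
Solve -2*therapy_hours + 123 = 139: therapy_hours = (139 - 123) / -2 = -8.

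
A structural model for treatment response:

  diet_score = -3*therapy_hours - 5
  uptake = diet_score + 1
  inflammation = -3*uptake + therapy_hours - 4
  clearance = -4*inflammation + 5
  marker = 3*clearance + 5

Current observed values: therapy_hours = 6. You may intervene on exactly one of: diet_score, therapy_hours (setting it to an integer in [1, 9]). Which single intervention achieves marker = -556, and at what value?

Intervening on diet_score: marker = 36*diet_score + 32. Reaching -556 requires diet_score = -49/3, not an integer.
Intervening on therapy_hours: with other inputs at their observed values, marker = -120*therapy_hours - 76. Solving for -556 gives therapy_hours = 4, within [1, 9].

set therapy_hours = 4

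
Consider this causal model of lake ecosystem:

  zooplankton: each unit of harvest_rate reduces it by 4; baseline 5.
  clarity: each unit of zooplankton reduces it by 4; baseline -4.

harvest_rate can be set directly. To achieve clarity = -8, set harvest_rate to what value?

Substituting into the clarity equation gives clarity = 16*harvest_rate - 24.
Solve 16*harvest_rate - 24 = -8: harvest_rate = (-8 + 24) / 16 = 1.

harvest_rate = 1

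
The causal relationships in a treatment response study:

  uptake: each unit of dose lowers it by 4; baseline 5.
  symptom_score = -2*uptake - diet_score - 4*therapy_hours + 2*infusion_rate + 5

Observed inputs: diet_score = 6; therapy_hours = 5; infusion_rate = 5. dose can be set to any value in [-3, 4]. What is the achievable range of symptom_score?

Substituting into the symptom_score equation gives symptom_score = 8*dose - 21.
Linear in dose, so extremes are at the endpoints: dose = -3 gives symptom_score = -45; dose = 4 gives symptom_score = 11.

-45 to 11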